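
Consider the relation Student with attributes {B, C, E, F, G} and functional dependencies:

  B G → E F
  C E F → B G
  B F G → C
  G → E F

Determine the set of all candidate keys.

{B, G}, {C, G}, {C, E, F}

{B, G}⁺: BG→EF adds E, F; BFG→C adds C → {B, C, E, F, G}. Minimal: {G}⁺ = {E, F, G}; {B}⁺ = {B} — none reach the full schema.
{C, G}⁺: G→EF adds E, F; CEF→BG adds B → {B, C, E, F, G}. Minimal: {G}⁺ = {E, F, G}; {C}⁺ = {C} — none reach the full schema.
{C, E, F}⁺: CEF→BG adds B, G → {B, C, E, F, G}. Minimal: {E, F}⁺ = {E, F}; {C, F}⁺ = {C, F}; {C, E}⁺ = {C, E} — none reach the full schema.
Any other superkey contains one of these as a subset, so there are no further candidate keys.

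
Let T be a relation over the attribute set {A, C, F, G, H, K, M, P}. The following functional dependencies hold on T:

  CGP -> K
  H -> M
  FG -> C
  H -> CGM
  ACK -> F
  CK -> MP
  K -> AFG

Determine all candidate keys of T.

{H, K}, {H, P}

Attribute H never appears on the right-hand side of any dependency, so H must belong to every candidate key.
{H}⁺ = {C, G, H, M}, which is not all of the schema, so we must add further attributes.
{H, K}⁺: H→M adds M; H→CGM adds C, G; CK→MP adds P; K→AFG adds A, F → {A, C, F, G, H, K, M, P}. Minimal: {K}⁺ = {A, C, F, G, K, M, P}; {H}⁺ = {C, G, H, M} — none reach the full schema.
{H, P}⁺: H→M adds M; H→CGM adds C, G; CGP→K adds K; K→AFG adds A, F → {A, C, F, G, H, K, M, P}. Minimal: {P}⁺ = {P}; {H}⁺ = {C, G, H, M} — none reach the full schema.
Any other superkey contains one of these as a subset, so there are no further candidate keys.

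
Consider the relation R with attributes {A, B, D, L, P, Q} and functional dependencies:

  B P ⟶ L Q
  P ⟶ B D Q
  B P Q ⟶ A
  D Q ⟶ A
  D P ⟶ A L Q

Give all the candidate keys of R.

{P}

Attribute P never appears on the right-hand side of any dependency, so P must belong to every candidate key.
{P}⁺ = {A, B, D, L, P, Q}, which is all of the schema, so {P} is the only candidate key.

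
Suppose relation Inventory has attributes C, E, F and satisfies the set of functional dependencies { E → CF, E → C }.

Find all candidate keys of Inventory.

E

Attribute E never appears on the right-hand side of any dependency, so E must belong to every candidate key.
{E}⁺ = {C, E, F}, which is all of the schema, so {E} is the only candidate key.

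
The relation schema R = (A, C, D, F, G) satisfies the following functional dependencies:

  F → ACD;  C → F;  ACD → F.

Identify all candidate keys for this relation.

Attribute G never appears on the right-hand side of any dependency, so G must belong to every candidate key.
{G}⁺ = {G}, which is not all of the schema, so we must add further attributes.
{C, G}⁺: C→F adds F; F→ACD adds A, D → {A, C, D, F, G}. Minimal: {G}⁺ = {G}; {C}⁺ = {A, C, D, F} — none reach the full schema.
{F, G}⁺: F→ACD adds A, C, D → {A, C, D, F, G}. Minimal: {G}⁺ = {G}; {F}⁺ = {A, C, D, F} — none reach the full schema.
Any other superkey contains one of these as a subset, so there are no further candidate keys.

(C, G); (F, G)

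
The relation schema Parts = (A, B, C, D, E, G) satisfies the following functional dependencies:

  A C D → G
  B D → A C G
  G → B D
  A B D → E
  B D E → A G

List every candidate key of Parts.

G, BD, ACD

{G}⁺: G→BD adds B, D; BD→ACG adds A, C; ABD→E adds E → {A, B, C, D, E, G}.
{B, D}⁺: BD→ACG adds A, C, G; ABD→E adds E → {A, B, C, D, E, G}. Minimal: {D}⁺ = {D}; {B}⁺ = {B} — none reach the full schema.
{A, C, D}⁺: ACD→G adds G; G→BD adds B; ABD→E adds E → {A, B, C, D, E, G}. Minimal: {C, D}⁺ = {C, D}; {A, D}⁺ = {A, D}; {A, C}⁺ = {A, C} — none reach the full schema.
Any other superkey contains one of these as a subset, so there are no further candidate keys.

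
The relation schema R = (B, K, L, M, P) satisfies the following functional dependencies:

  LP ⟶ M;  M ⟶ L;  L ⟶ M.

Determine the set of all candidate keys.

{B, K, L, P}; {B, K, M, P}

Attributes B, K, P never appear on any right-hand side, so every candidate key must contain {B, K, P}.
{B, K, P}⁺ = {B, K, P}, which is not all of the schema, so we must add further attributes.
{B, K, L, P}⁺: LP→M adds M → {B, K, L, M, P}. Minimal: {K, L, P}⁺ = {K, L, M, P}; {B, L, P}⁺ = {B, L, M, P}; {B, K, P}⁺ = {B, K, P}; … — none reach the full schema.
{B, K, M, P}⁺: M→L adds L → {B, K, L, M, P}. Minimal: {K, M, P}⁺ = {K, L, M, P}; {B, M, P}⁺ = {B, L, M, P}; {B, K, P}⁺ = {B, K, P}; … — none reach the full schema.
Any other superkey contains one of these as a subset, so there are no further candidate keys.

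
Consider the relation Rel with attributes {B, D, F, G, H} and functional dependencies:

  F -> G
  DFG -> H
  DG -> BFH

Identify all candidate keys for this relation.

Attribute D never appears on the right-hand side of any dependency, so D must belong to every candidate key.
{D}⁺ = {D}, which is not all of the schema, so we must add further attributes.
{D, F}⁺: F→G adds G; DFG→H adds H; DG→BFH adds B → {B, D, F, G, H}. Minimal: {F}⁺ = {F, G}; {D}⁺ = {D} — none reach the full schema.
{D, G}⁺: DG→BFH adds B, F, H → {B, D, F, G, H}. Minimal: {G}⁺ = {G}; {D}⁺ = {D} — none reach the full schema.
Any other superkey contains one of these as a subset, so there are no further candidate keys.

{D, F}, {D, G}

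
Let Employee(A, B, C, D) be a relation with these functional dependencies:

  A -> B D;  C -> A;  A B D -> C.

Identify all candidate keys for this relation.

A, C

{A}⁺: A→BD adds B, D; ABD→C adds C → {A, B, C, D}.
{C}⁺: C→A adds A; A→BD adds B, D → {A, B, C, D}.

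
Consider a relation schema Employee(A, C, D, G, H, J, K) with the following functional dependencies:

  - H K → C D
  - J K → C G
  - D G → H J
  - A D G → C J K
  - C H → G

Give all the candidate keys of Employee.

ADG, AHK, ACDH, ADJK

Attribute A never appears on the right-hand side of any dependency, so A must belong to every candidate key.
{A}⁺ = {A}, which is not all of the schema, so we must add further attributes.
{A, D, G}⁺: DG→HJ adds H, J; ADG→CJK adds C, K → {A, C, D, G, H, J, K}. Minimal: {D, G}⁺ = {D, G, H, J}; {A, G}⁺ = {A, G}; {A, D}⁺ = {A, D} — none reach the full schema.
{A, H, K}⁺: HK→CD adds C, D; CH→G adds G; DG→HJ adds J → {A, C, D, G, H, J, K}. Minimal: {H, K}⁺ = {C, D, G, H, J, K}; {A, K}⁺ = {A, K}; {A, H}⁺ = {A, H} — none reach the full schema.
{A, C, D, H}⁺: CH→G adds G; DG→HJ adds J; ADG→CJK adds K → {A, C, D, G, H, J, K}. Minimal: {C, D, H}⁺ = {C, D, G, H, J}; {A, D, H}⁺ = {A, D, H}; {A, C, H}⁺ = {A, C, G, H}; … — none reach the full schema.
{A, D, J, K}⁺: JK→CG adds C, G; DG→HJ adds H → {A, C, D, G, H, J, K}. Minimal: {D, J, K}⁺ = {C, D, G, H, J, K}; {A, J, K}⁺ = {A, C, G, J, K}; {A, D, K}⁺ = {A, D, K}; … — none reach the full schema.
Any other superkey contains one of these as a subset, so there are no further candidate keys.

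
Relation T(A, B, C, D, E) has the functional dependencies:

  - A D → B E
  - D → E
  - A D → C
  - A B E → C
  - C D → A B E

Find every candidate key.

(A, D); (C, D)

Attribute D never appears on the right-hand side of any dependency, so D must belong to every candidate key.
{D}⁺ = {D, E}, which is not all of the schema, so we must add further attributes.
{A, D}⁺: AD→BE adds B, E; AD→C adds C → {A, B, C, D, E}. Minimal: {D}⁺ = {D, E}; {A}⁺ = {A} — none reach the full schema.
{C, D}⁺: D→E adds E; CD→ABE adds A, B → {A, B, C, D, E}. Minimal: {D}⁺ = {D, E}; {C}⁺ = {C} — none reach the full schema.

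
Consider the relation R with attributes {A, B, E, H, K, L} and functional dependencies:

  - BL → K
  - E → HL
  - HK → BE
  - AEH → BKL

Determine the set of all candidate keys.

{A, E}, {A, H, K}, {A, B, H, L}

Attribute A never appears on the right-hand side of any dependency, so A must belong to every candidate key.
{A}⁺ = {A}, which is not all of the schema, so we must add further attributes.
{A, E}⁺: E→HL adds H, L; AEH→BKL adds B, K → {A, B, E, H, K, L}. Minimal: {E}⁺ = {E, H, L}; {A}⁺ = {A} — none reach the full schema.
{A, H, K}⁺: HK→BE adds B, E; AEH→BKL adds L → {A, B, E, H, K, L}. Minimal: {H, K}⁺ = {B, E, H, K, L}; {A, K}⁺ = {A, K}; {A, H}⁺ = {A, H} — none reach the full schema.
{A, B, H, L}⁺: BL→K adds K; HK→BE adds E → {A, B, E, H, K, L}. Minimal: {B, H, L}⁺ = {B, E, H, K, L}; {A, H, L}⁺ = {A, H, L}; {A, B, L}⁺ = {A, B, K, L}; … — none reach the full schema.
Any other superkey contains one of these as a subset, so there are no further candidate keys.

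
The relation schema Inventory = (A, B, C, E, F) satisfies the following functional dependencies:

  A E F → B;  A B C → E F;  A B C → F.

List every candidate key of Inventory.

ABC, ACEF

Attributes A, C never appear on any right-hand side, so every candidate key must contain {A, C}.
{A, C}⁺ = {A, C}, which is not all of the schema, so we must add further attributes.
{A, B, C}⁺: ABC→EF adds E, F → {A, B, C, E, F}. Minimal: {B, C}⁺ = {B, C}; {A, C}⁺ = {A, C}; {A, B}⁺ = {A, B} — none reach the full schema.
{A, C, E, F}⁺: AEF→B adds B → {A, B, C, E, F}. Minimal: {C, E, F}⁺ = {C, E, F}; {A, E, F}⁺ = {A, B, E, F}; {A, C, F}⁺ = {A, C, F}; … — none reach the full schema.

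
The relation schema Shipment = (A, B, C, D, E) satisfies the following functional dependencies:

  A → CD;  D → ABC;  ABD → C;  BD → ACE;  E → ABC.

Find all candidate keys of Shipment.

{A}, {D}, {E}

{A}⁺: A→CD adds C, D; D→ABC adds B; BD→ACE adds E → {A, B, C, D, E}.
{D}⁺: D→ABC adds A, B, C; BD→ACE adds E → {A, B, C, D, E}.
{E}⁺: E→ABC adds A, B, C; A→CD adds D → {A, B, C, D, E}.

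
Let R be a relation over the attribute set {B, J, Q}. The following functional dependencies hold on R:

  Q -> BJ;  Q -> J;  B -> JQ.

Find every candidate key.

B; Q

{B}⁺: B→JQ adds J, Q → {B, J, Q}.
{Q}⁺: Q→BJ adds B, J → {B, J, Q}.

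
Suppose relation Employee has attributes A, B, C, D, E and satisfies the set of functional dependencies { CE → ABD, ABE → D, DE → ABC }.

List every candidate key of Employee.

{C, E}, {D, E}, {A, B, E}

Attribute E never appears on the right-hand side of any dependency, so E must belong to every candidate key.
{E}⁺ = {E}, which is not all of the schema, so we must add further attributes.
{C, E}⁺: CE→ABD adds A, B, D → {A, B, C, D, E}. Minimal: {E}⁺ = {E}; {C}⁺ = {C} — none reach the full schema.
{D, E}⁺: DE→ABC adds A, B, C → {A, B, C, D, E}. Minimal: {E}⁺ = {E}; {D}⁺ = {D} — none reach the full schema.
{A, B, E}⁺: ABE→D adds D; DE→ABC adds C → {A, B, C, D, E}. Minimal: {B, E}⁺ = {B, E}; {A, E}⁺ = {A, E}; {A, B}⁺ = {A, B} — none reach the full schema.
Any other superkey contains one of these as a subset, so there are no further candidate keys.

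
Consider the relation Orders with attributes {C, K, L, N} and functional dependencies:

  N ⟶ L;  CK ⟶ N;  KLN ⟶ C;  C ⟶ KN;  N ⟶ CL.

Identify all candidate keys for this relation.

{C}⁺: C→KN adds K, N; N→CL adds L → {C, K, L, N}.
{N}⁺: N→L adds L; N→CL adds C; C→KN adds K → {C, K, L, N}.

{C}, {N}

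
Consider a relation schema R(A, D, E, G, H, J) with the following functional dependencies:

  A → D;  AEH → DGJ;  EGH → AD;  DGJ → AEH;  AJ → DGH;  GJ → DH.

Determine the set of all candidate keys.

{A, J}⁺: A→D adds D; AJ→DGH adds G, H; DGJ→AEH adds E → {A, D, E, G, H, J}. Minimal: {J}⁺ = {J}; {A}⁺ = {A, D} — none reach the full schema.
{G, J}⁺: GJ→DH adds D, H; DGJ→AEH adds A, E → {A, D, E, G, H, J}. Minimal: {J}⁺ = {J}; {G}⁺ = {G} — none reach the full schema.
{A, E, H}⁺: A→D adds D; AEH→DGJ adds G, J → {A, D, E, G, H, J}. Minimal: {E, H}⁺ = {E, H}; {A, H}⁺ = {A, D, H}; {A, E}⁺ = {A, D, E} — none reach the full schema.
{E, G, H}⁺: EGH→AD adds A, D; AEH→DGJ adds J → {A, D, E, G, H, J}. Minimal: {G, H}⁺ = {G, H}; {E, H}⁺ = {E, H}; {E, G}⁺ = {E, G} — none reach the full schema.

AJ, GJ, AEH, EGH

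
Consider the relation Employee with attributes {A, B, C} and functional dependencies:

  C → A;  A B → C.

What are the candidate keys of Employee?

AB, BC

Attribute B never appears on the right-hand side of any dependency, so B must belong to every candidate key.
{B}⁺ = {B}, which is not all of the schema, so we must add further attributes.
{A, B}⁺: AB→C adds C → {A, B, C}. Minimal: {B}⁺ = {B}; {A}⁺ = {A} — none reach the full schema.
{B, C}⁺: C→A adds A → {A, B, C}. Minimal: {C}⁺ = {A, C}; {B}⁺ = {B} — none reach the full schema.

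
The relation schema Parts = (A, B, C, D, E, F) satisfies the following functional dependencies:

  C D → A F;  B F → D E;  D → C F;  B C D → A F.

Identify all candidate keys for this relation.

(B, D); (B, F)

{B, D}⁺: D→CF adds C, F; BCD→AF adds A; BF→DE adds E → {A, B, C, D, E, F}.
{B, F}⁺: BF→DE adds D, E; D→CF adds C; BCD→AF adds A → {A, B, C, D, E, F}.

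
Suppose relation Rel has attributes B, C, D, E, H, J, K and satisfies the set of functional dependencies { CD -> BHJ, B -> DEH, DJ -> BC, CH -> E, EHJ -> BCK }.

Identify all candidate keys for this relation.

{B, C}⁺: B→DEH adds D, E, H; CD→BHJ adds J; EHJ→BCK adds K → {B, C, D, E, H, J, K}. Minimal: {C}⁺ = {C}; {B}⁺ = {B, D, E, H} — none reach the full schema.
{B, J}⁺: B→DEH adds D, E, H; DJ→BC adds C; EHJ→BCK adds K → {B, C, D, E, H, J, K}. Minimal: {J}⁺ = {J}; {B}⁺ = {B, D, E, H} — none reach the full schema.
{C, D}⁺: CD→BHJ adds B, H, J; B→DEH adds E; EHJ→BCK adds K → {B, C, D, E, H, J, K}. Minimal: {D}⁺ = {D}; {C}⁺ = {C} — none reach the full schema.
{D, J}⁺: DJ→BC adds B, C; CD→BHJ adds H; B→DEH adds E; EHJ→BCK adds K → {B, C, D, E, H, J, K}. Minimal: {J}⁺ = {J}; {D}⁺ = {D} — none reach the full schema.
{C, H, J}⁺: CH→E adds E; EHJ→BCK adds B, K; B→DEH adds D → {B, C, D, E, H, J, K}. Minimal: {H, J}⁺ = {H, J}; {C, J}⁺ = {C, J}; {C, H}⁺ = {C, E, H} — none reach the full schema.
{E, H, J}⁺: EHJ→BCK adds B, C, K; B→DEH adds D → {B, C, D, E, H, J, K}. Minimal: {H, J}⁺ = {H, J}; {E, J}⁺ = {E, J}; {E, H}⁺ = {E, H} — none reach the full schema.
Any other superkey contains one of these as a subset, so there are no further candidate keys.

BC, BJ, CD, DJ, CHJ, EHJ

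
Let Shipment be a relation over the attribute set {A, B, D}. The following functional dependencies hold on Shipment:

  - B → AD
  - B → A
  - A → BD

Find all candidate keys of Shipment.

{A}, {B}

{A}⁺: A→BD adds B, D → {A, B, D}.
{B}⁺: B→AD adds A, D → {A, B, D}.
Any other superkey contains one of these as a subset, so there are no further candidate keys.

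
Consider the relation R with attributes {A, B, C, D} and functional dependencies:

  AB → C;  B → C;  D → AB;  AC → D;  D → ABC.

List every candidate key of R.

{D}⁺: D→AB adds A, B; D→ABC adds C → {A, B, C, D}.
{A, B}⁺: AB→C adds C; AC→D adds D → {A, B, C, D}. Minimal: {B}⁺ = {B, C}; {A}⁺ = {A} — none reach the full schema.
{A, C}⁺: AC→D adds D; D→ABC adds B → {A, B, C, D}. Minimal: {C}⁺ = {C}; {A}⁺ = {A} — none reach the full schema.
Any other superkey contains one of these as a subset, so there are no further candidate keys.

{D}, {A, B}, {A, C}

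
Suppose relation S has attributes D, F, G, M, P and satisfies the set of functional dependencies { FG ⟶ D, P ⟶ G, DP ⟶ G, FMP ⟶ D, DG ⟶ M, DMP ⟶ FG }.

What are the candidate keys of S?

Attribute P never appears on the right-hand side of any dependency, so P must belong to every candidate key.
{P}⁺ = {G, P}, which is not all of the schema, so we must add further attributes.
{D, P}⁺: P→G adds G; DG→M adds M; DMP→FG adds F → {D, F, G, M, P}. Minimal: {P}⁺ = {G, P}; {D}⁺ = {D} — none reach the full schema.
{F, P}⁺: P→G adds G; FG→D adds D; DG→M adds M → {D, F, G, M, P}. Minimal: {P}⁺ = {G, P}; {F}⁺ = {F} — none reach the full schema.
Any other superkey contains one of these as a subset, so there are no further candidate keys.

DP, FP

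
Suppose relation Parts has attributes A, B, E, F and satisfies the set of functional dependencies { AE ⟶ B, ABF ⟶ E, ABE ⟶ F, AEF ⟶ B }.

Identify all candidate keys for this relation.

Attribute A never appears on the right-hand side of any dependency, so A must belong to every candidate key.
{A}⁺ = {A}, which is not all of the schema, so we must add further attributes.
{A, E}⁺: AE→B adds B; ABE→F adds F → {A, B, E, F}. Minimal: {E}⁺ = {E}; {A}⁺ = {A} — none reach the full schema.
{A, B, F}⁺: ABF→E adds E → {A, B, E, F}. Minimal: {B, F}⁺ = {B, F}; {A, F}⁺ = {A, F}; {A, B}⁺ = {A, B} — none reach the full schema.
Any other superkey contains one of these as a subset, so there are no further candidate keys.

AE; ABF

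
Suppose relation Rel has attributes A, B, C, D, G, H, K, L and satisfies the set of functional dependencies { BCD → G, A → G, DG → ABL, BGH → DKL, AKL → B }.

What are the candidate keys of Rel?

Attributes C, H never appear on any right-hand side, so every candidate key must contain {C, H}.
{C, H}⁺ = {C, H}, which is not all of the schema, so we must add further attributes.
{A, B, C, H}⁺: A→G adds G; BGH→DKL adds D, K, L → {A, B, C, D, G, H, K, L}. Minimal: {B, C, H}⁺ = {B, C, H}; {A, C, H}⁺ = {A, C, G, H}; {A, B, H}⁺ = {A, B, D, G, H, K, L}; … — none reach the full schema.
{A, C, D, H}⁺: A→G adds G; DG→ABL adds B, L; BGH→DKL adds K → {A, B, C, D, G, H, K, L}. Minimal: {C, D, H}⁺ = {C, D, H}; {A, D, H}⁺ = {A, B, D, G, H, K, L}; {A, C, H}⁺ = {A, C, G, H}; … — none reach the full schema.
{B, C, D, H}⁺: BCD→G adds G; DG→ABL adds A, L; BGH→DKL adds K → {A, B, C, D, G, H, K, L}. Minimal: {C, D, H}⁺ = {C, D, H}; {B, D, H}⁺ = {B, D, H}; {B, C, H}⁺ = {B, C, H}; … — none reach the full schema.
{B, C, G, H}⁺: BGH→DKL adds D, K, L; DG→ABL adds A → {A, B, C, D, G, H, K, L}. Minimal: {C, G, H}⁺ = {C, G, H}; {B, G, H}⁺ = {A, B, D, G, H, K, L}; {B, C, H}⁺ = {B, C, H}; … — none reach the full schema.
{C, D, G, H}⁺: DG→ABL adds A, B, L; BGH→DKL adds K → {A, B, C, D, G, H, K, L}. Minimal: {D, G, H}⁺ = {A, B, D, G, H, K, L}; {C, G, H}⁺ = {C, G, H}; {C, D, H}⁺ = {C, D, H}; … — none reach the full schema.
{A, C, H, K, L}⁺: A→G adds G; AKL→B adds B; BGH→DKL adds D → {A, B, C, D, G, H, K, L}. Minimal: {C, H, K, L}⁺ = {C, H, K, L}; {A, H, K, L}⁺ = {A, B, D, G, H, K, L}; {A, C, K, L}⁺ = {A, B, C, G, K, L}; … — none reach the full schema.
Any other superkey contains one of these as a subset, so there are no further candidate keys.

(A, B, C, H); (A, C, D, H); (B, C, D, H); (B, C, G, H); (C, D, G, H); (A, C, H, K, L)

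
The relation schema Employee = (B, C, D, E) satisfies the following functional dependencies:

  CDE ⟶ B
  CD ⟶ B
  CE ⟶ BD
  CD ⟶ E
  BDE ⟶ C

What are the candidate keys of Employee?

{C, D}⁺: CD→B adds B; CD→E adds E → {B, C, D, E}.
{C, E}⁺: CE→BD adds B, D → {B, C, D, E}.
{B, D, E}⁺: BDE→C adds C → {B, C, D, E}.
Any other superkey contains one of these as a subset, so there are no further candidate keys.

{C, D}, {C, E}, {B, D, E}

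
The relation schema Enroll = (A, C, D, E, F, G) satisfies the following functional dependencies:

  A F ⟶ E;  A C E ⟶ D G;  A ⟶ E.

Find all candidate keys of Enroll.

ACF

Attributes A, C, F never appear on any right-hand side, so every candidate key must contain {A, C, F}.
{A, C, F}⁺ = {A, C, D, E, F, G}, which is all of the schema, so {A, C, F} is the only candidate key.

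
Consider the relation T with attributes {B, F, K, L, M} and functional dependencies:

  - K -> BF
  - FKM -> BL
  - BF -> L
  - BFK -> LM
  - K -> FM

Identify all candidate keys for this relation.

K

Attribute K never appears on the right-hand side of any dependency, so K must belong to every candidate key.
{K}⁺ = {B, F, K, L, M}, which is all of the schema, so {K} is the only candidate key.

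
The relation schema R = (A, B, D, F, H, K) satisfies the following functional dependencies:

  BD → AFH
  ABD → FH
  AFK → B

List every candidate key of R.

Attributes D, K never appear on any right-hand side, so every candidate key must contain {D, K}.
{D, K}⁺ = {D, K}, which is not all of the schema, so we must add further attributes.
{B, D, K}⁺: BD→AFH adds A, F, H → {A, B, D, F, H, K}.
{A, D, F, K}⁺: AFK→B adds B; BD→AFH adds H → {A, B, D, F, H, K}.

{B, D, K}, {A, D, F, K}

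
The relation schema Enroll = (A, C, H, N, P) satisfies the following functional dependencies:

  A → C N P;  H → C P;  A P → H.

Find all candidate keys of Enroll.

Attribute A never appears on the right-hand side of any dependency, so A must belong to every candidate key.
{A}⁺ = {A, C, H, N, P}, which is all of the schema, so {A} is the only candidate key.

{A}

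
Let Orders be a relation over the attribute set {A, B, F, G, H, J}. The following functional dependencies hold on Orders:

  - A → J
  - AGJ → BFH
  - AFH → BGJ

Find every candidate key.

{A, G}, {A, F, H}

{A, G}⁺: A→J adds J; AGJ→BFH adds B, F, H → {A, B, F, G, H, J}.
{A, F, H}⁺: A→J adds J; AFH→BGJ adds B, G → {A, B, F, G, H, J}.
Any other superkey contains one of these as a subset, so there are no further candidate keys.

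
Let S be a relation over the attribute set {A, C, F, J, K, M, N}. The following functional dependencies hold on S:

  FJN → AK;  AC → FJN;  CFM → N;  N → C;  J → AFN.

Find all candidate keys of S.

Attribute M never appears on the right-hand side of any dependency, so M must belong to every candidate key.
{M}⁺ = {M}, which is not all of the schema, so we must add further attributes.
{J, M}⁺: J→AFN adds A, F, N; FJN→AK adds K; N→C adds C → {A, C, F, J, K, M, N}.
{A, C, M}⁺: AC→FJN adds F, J, N; FJN→AK adds K → {A, C, F, J, K, M, N}.
{A, M, N}⁺: N→C adds C; AC→FJN adds F, J; FJN→AK adds K → {A, C, F, J, K, M, N}.
Any other superkey contains one of these as a subset, so there are no further candidate keys.

(J, M), (A, C, M), (A, M, N)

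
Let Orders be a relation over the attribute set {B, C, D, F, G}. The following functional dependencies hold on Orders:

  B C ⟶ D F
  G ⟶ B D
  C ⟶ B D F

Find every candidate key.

Attributes C, G never appear on any right-hand side, so every candidate key must contain {C, G}.
{C, G}⁺ = {B, C, D, F, G}, which is all of the schema, so {C, G} is the only candidate key.

{C, G}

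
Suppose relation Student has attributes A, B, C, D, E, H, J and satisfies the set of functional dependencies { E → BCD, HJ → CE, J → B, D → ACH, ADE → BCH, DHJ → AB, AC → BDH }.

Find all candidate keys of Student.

Attribute J never appears on the right-hand side of any dependency, so J must belong to every candidate key.
{J}⁺ = {B, J}, which is not all of the schema, so we must add further attributes.
{D, J}⁺: J→B adds B; D→ACH adds A, C, H; HJ→CE adds E → {A, B, C, D, E, H, J}. Minimal: {J}⁺ = {B, J}; {D}⁺ = {A, B, C, D, H} — none reach the full schema.
{E, J}⁺: E→BCD adds B, C, D; D→ACH adds A, H → {A, B, C, D, E, H, J}. Minimal: {J}⁺ = {B, J}; {E}⁺ = {A, B, C, D, E, H} — none reach the full schema.
{H, J}⁺: HJ→CE adds C, E; J→B adds B; E→BCD adds D; D→ACH adds A → {A, B, C, D, E, H, J}. Minimal: {J}⁺ = {B, J}; {H}⁺ = {H} — none reach the full schema.
{A, C, J}⁺: J→B adds B; AC→BDH adds D, H; HJ→CE adds E → {A, B, C, D, E, H, J}. Minimal: {C, J}⁺ = {B, C, J}; {A, J}⁺ = {A, B, J}; {A, C}⁺ = {A, B, C, D, H} — none reach the full schema.
Any other superkey contains one of these as a subset, so there are no further candidate keys.

{D, J}, {E, J}, {H, J}, {A, C, J}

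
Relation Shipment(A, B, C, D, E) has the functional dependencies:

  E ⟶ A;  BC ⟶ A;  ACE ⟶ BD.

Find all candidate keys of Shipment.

{C, E}

Attributes C, E never appear on any right-hand side, so every candidate key must contain {C, E}.
{C, E}⁺ = {A, B, C, D, E}, which is all of the schema, so {C, E} is the only candidate key.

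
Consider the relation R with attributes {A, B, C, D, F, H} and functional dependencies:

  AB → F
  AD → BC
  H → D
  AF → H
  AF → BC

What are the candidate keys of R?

{A, B}⁺: AB→F adds F; AF→H adds H; AF→BC adds C; H→D adds D → {A, B, C, D, F, H}. Minimal: {B}⁺ = {B}; {A}⁺ = {A} — none reach the full schema.
{A, D}⁺: AD→BC adds B, C; AB→F adds F; AF→H adds H → {A, B, C, D, F, H}. Minimal: {D}⁺ = {D}; {A}⁺ = {A} — none reach the full schema.
{A, F}⁺: AF→H adds H; AF→BC adds B, C; H→D adds D → {A, B, C, D, F, H}. Minimal: {F}⁺ = {F}; {A}⁺ = {A} — none reach the full schema.
{A, H}⁺: H→D adds D; AD→BC adds B, C; AB→F adds F → {A, B, C, D, F, H}. Minimal: {H}⁺ = {D, H}; {A}⁺ = {A} — none reach the full schema.
Any other superkey contains one of these as a subset, so there are no further candidate keys.

{A, B}, {A, D}, {A, F}, {A, H}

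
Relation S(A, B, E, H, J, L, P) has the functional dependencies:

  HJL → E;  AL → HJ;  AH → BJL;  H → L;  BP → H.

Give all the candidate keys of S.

{A, B, P}, {A, H, P}, {A, L, P}

{A, B, P}⁺: BP→H adds H; AH→BJL adds J, L; HJL→E adds E → {A, B, E, H, J, L, P}. Minimal: {B, P}⁺ = {B, H, L, P}; {A, P}⁺ = {A, P}; {A, B}⁺ = {A, B} — none reach the full schema.
{A, H, P}⁺: AH→BJL adds B, J, L; HJL→E adds E → {A, B, E, H, J, L, P}. Minimal: {H, P}⁺ = {H, L, P}; {A, P}⁺ = {A, P}; {A, H}⁺ = {A, B, E, H, J, L} — none reach the full schema.
{A, L, P}⁺: AL→HJ adds H, J; AH→BJL adds B; HJL→E adds E → {A, B, E, H, J, L, P}. Minimal: {L, P}⁺ = {L, P}; {A, P}⁺ = {A, P}; {A, L}⁺ = {A, B, E, H, J, L} — none reach the full schema.
Any other superkey contains one of these as a subset, so there are no further candidate keys.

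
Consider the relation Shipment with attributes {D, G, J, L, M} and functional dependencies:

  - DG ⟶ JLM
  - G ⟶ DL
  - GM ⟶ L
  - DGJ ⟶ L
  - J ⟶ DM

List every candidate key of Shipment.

G

{G}⁺: G→DL adds D, L; DG→JLM adds J, M → {D, G, J, L, M}.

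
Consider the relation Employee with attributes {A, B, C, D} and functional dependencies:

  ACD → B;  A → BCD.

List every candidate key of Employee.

(A)

Attribute A never appears on the right-hand side of any dependency, so A must belong to every candidate key.
{A}⁺ = {A, B, C, D}, which is all of the schema, so {A} is the only candidate key.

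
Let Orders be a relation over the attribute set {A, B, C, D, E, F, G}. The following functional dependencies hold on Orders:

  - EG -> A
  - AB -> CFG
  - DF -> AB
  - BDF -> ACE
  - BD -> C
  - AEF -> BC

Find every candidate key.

Attribute D never appears on the right-hand side of any dependency, so D must belong to every candidate key.
{D}⁺ = {D}, which is not all of the schema, so we must add further attributes.
{D, F}⁺: DF→AB adds A, B; BDF→ACE adds C, E; AB→CFG adds G → {A, B, C, D, E, F, G}. Minimal: {F}⁺ = {F}; {D}⁺ = {D} — none reach the full schema.
{A, B, D}⁺: AB→CFG adds C, F, G; BDF→ACE adds E → {A, B, C, D, E, F, G}. Minimal: {B, D}⁺ = {B, C, D}; {A, D}⁺ = {A, D}; {A, B}⁺ = {A, B, C, F, G} — none reach the full schema.
{B, D, E, G}⁺: EG→A adds A; AB→CFG adds C, F → {A, B, C, D, E, F, G}. Minimal: {D, E, G}⁺ = {A, D, E, G}; {B, E, G}⁺ = {A, B, C, E, F, G}; {B, D, G}⁺ = {B, C, D, G}; … — none reach the full schema.

{D, F}; {A, B, D}; {B, D, E, G}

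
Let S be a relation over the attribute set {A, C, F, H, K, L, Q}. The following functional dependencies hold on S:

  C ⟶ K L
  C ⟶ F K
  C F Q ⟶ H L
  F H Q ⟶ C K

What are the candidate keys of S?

(A, C, Q), (A, F, H, Q)

Attributes A, Q never appear on any right-hand side, so every candidate key must contain {A, Q}.
{A, Q}⁺ = {A, Q}, which is not all of the schema, so we must add further attributes.
{A, C, Q}⁺: C→KL adds K, L; C→FK adds F; CFQ→HL adds H → {A, C, F, H, K, L, Q}. Minimal: {C, Q}⁺ = {C, F, H, K, L, Q}; {A, Q}⁺ = {A, Q}; {A, C}⁺ = {A, C, F, K, L} — none reach the full schema.
{A, F, H, Q}⁺: FHQ→CK adds C, K; C→KL adds L → {A, C, F, H, K, L, Q}. Minimal: {F, H, Q}⁺ = {C, F, H, K, L, Q}; {A, H, Q}⁺ = {A, H, Q}; {A, F, Q}⁺ = {A, F, Q}; … — none reach the full schema.
Any other superkey contains one of these as a subset, so there are no further candidate keys.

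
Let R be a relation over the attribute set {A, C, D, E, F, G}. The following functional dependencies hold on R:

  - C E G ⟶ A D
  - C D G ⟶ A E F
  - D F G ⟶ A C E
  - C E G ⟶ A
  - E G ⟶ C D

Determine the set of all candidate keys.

EG, CDG, DFG

Attribute G never appears on the right-hand side of any dependency, so G must belong to every candidate key.
{G}⁺ = {G}, which is not all of the schema, so we must add further attributes.
{E, G}⁺: EG→CD adds C, D; CEG→AD adds A; CDG→AEF adds F → {A, C, D, E, F, G}. Minimal: {G}⁺ = {G}; {E}⁺ = {E} — none reach the full schema.
{C, D, G}⁺: CDG→AEF adds A, E, F → {A, C, D, E, F, G}. Minimal: {D, G}⁺ = {D, G}; {C, G}⁺ = {C, G}; {C, D}⁺ = {C, D} — none reach the full schema.
{D, F, G}⁺: DFG→ACE adds A, C, E → {A, C, D, E, F, G}. Minimal: {F, G}⁺ = {F, G}; {D, G}⁺ = {D, G}; {D, F}⁺ = {D, F} — none reach the full schema.
Any other superkey contains one of these as a subset, so there are no further candidate keys.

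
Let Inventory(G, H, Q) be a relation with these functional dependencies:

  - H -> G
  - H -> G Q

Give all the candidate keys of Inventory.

Attribute H never appears on the right-hand side of any dependency, so H must belong to every candidate key.
{H}⁺ = {G, H, Q}, which is all of the schema, so {H} is the only candidate key.

{H}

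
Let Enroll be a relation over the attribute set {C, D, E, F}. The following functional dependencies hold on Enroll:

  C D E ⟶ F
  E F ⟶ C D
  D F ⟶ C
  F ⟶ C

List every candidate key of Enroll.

Attribute E never appears on the right-hand side of any dependency, so E must belong to every candidate key.
{E}⁺ = {E}, which is not all of the schema, so we must add further attributes.
{E, F}⁺: EF→CD adds C, D → {C, D, E, F}.
{C, D, E}⁺: CDE→F adds F → {C, D, E, F}.
Any other superkey contains one of these as a subset, so there are no further candidate keys.

{E, F}, {C, D, E}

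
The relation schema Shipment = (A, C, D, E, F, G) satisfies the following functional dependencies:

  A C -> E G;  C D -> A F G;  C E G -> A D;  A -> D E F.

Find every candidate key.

Attribute C never appears on the right-hand side of any dependency, so C must belong to every candidate key.
{C}⁺ = {C}, which is not all of the schema, so we must add further attributes.
{A, C}⁺: AC→EG adds E, G; CEG→AD adds D; A→DEF adds F → {A, C, D, E, F, G}. Minimal: {C}⁺ = {C}; {A}⁺ = {A, D, E, F} — none reach the full schema.
{C, D}⁺: CD→AFG adds A, F, G; A→DEF adds E → {A, C, D, E, F, G}. Minimal: {D}⁺ = {D}; {C}⁺ = {C} — none reach the full schema.
{C, E, G}⁺: CEG→AD adds A, D; A→DEF adds F → {A, C, D, E, F, G}. Minimal: {E, G}⁺ = {E, G}; {C, G}⁺ = {C, G}; {C, E}⁺ = {C, E} — none reach the full schema.

{A, C}, {C, D}, {C, E, G}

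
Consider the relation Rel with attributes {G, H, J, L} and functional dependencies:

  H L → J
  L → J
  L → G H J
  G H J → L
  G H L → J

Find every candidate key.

{L}⁺: L→J adds J; L→GHJ adds G, H → {G, H, J, L}.
{G, H, J}⁺: GHJ→L adds L → {G, H, J, L}. Minimal: {H, J}⁺ = {H, J}; {G, J}⁺ = {G, J}; {G, H}⁺ = {G, H} — none reach the full schema.

(L); (G, H, J)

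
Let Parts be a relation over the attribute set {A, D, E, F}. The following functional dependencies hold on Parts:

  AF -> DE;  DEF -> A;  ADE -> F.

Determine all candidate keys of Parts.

{A, F}⁺: AF→DE adds D, E → {A, D, E, F}.
{A, D, E}⁺: ADE→F adds F → {A, D, E, F}.
{D, E, F}⁺: DEF→A adds A → {A, D, E, F}.
Any other superkey contains one of these as a subset, so there are no further candidate keys.

{A, F}; {A, D, E}; {D, E, F}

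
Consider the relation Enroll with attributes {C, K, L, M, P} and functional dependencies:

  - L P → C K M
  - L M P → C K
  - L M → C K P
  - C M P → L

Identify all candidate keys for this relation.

(L, M), (L, P), (C, M, P)

{L, M}⁺: LM→CKP adds C, K, P → {C, K, L, M, P}. Minimal: {M}⁺ = {M}; {L}⁺ = {L} — none reach the full schema.
{L, P}⁺: LP→CKM adds C, K, M → {C, K, L, M, P}. Minimal: {P}⁺ = {P}; {L}⁺ = {L} — none reach the full schema.
{C, M, P}⁺: CMP→L adds L; LP→CKM adds K → {C, K, L, M, P}. Minimal: {M, P}⁺ = {M, P}; {C, P}⁺ = {C, P}; {C, M}⁺ = {C, M} — none reach the full schema.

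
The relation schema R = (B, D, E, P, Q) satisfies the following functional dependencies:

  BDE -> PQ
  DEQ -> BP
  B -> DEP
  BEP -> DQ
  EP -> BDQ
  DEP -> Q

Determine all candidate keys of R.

{B}, {E, P}, {D, E, Q}

{B}⁺: B→DEP adds D, E, P; BEP→DQ adds Q → {B, D, E, P, Q}.
{E, P}⁺: EP→BDQ adds B, D, Q → {B, D, E, P, Q}. Minimal: {P}⁺ = {P}; {E}⁺ = {E} — none reach the full schema.
{D, E, Q}⁺: DEQ→BP adds B, P → {B, D, E, P, Q}. Minimal: {E, Q}⁺ = {E, Q}; {D, Q}⁺ = {D, Q}; {D, E}⁺ = {D, E} — none reach the full schema.
Any other superkey contains one of these as a subset, so there are no further candidate keys.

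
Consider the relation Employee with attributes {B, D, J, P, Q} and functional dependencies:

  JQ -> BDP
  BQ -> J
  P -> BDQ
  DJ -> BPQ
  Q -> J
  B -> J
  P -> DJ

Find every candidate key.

{P}, {Q}, {B, D}, {D, J}

{P}⁺: P→BDQ adds B, D, Q; Q→J adds J → {B, D, J, P, Q}.
{Q}⁺: Q→J adds J; JQ→BDP adds B, D, P → {B, D, J, P, Q}.
{B, D}⁺: B→J adds J; DJ→BPQ adds P, Q → {B, D, J, P, Q}.
{D, J}⁺: DJ→BPQ adds B, P, Q → {B, D, J, P, Q}.
Any other superkey contains one of these as a subset, so there are no further candidate keys.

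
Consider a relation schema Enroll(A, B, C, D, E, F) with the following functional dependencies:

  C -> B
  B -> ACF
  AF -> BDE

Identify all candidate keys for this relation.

{B}⁺: B→ACF adds A, C, F; AF→BDE adds D, E → {A, B, C, D, E, F}.
{C}⁺: C→B adds B; B→ACF adds A, F; AF→BDE adds D, E → {A, B, C, D, E, F}.
{A, F}⁺: AF→BDE adds B, D, E; B→ACF adds C → {A, B, C, D, E, F}. Minimal: {F}⁺ = {F}; {A}⁺ = {A} — none reach the full schema.
Any other superkey contains one of these as a subset, so there are no further candidate keys.

{B}; {C}; {A, F}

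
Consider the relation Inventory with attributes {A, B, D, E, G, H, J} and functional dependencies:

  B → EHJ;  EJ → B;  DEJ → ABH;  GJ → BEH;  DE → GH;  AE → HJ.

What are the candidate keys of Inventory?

BD, ADE, DEJ, DGJ

{B, D}⁺: B→EHJ adds E, H, J; DEJ→ABH adds A; DE→GH adds G → {A, B, D, E, G, H, J}. Minimal: {D}⁺ = {D}; {B}⁺ = {B, E, H, J} — none reach the full schema.
{A, D, E}⁺: DE→GH adds G, H; AE→HJ adds J; EJ→B adds B → {A, B, D, E, G, H, J}. Minimal: {D, E}⁺ = {D, E, G, H}; {A, E}⁺ = {A, B, E, H, J}; {A, D}⁺ = {A, D} — none reach the full schema.
{D, E, J}⁺: EJ→B adds B; DEJ→ABH adds A, H; DE→GH adds G → {A, B, D, E, G, H, J}. Minimal: {E, J}⁺ = {B, E, H, J}; {D, J}⁺ = {D, J}; {D, E}⁺ = {D, E, G, H} — none reach the full schema.
{D, G, J}⁺: GJ→BEH adds B, E, H; DEJ→ABH adds A → {A, B, D, E, G, H, J}. Minimal: {G, J}⁺ = {B, E, G, H, J}; {D, J}⁺ = {D, J}; {D, G}⁺ = {D, G} — none reach the full schema.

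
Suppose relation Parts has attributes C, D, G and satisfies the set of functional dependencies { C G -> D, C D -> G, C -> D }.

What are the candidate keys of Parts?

Attribute C never appears on the right-hand side of any dependency, so C must belong to every candidate key.
{C}⁺ = {C, D, G}, which is all of the schema, so {C} is the only candidate key.

{C}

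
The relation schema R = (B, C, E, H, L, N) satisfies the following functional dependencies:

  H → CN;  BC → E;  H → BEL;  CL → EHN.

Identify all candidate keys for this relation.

{H}, {C, L}

{H}⁺: H→CN adds C, N; H→BEL adds B, E, L → {B, C, E, H, L, N}.
{C, L}⁺: CL→EHN adds E, H, N; H→BEL adds B → {B, C, E, H, L, N}.
Any other superkey contains one of these as a subset, so there are no further candidate keys.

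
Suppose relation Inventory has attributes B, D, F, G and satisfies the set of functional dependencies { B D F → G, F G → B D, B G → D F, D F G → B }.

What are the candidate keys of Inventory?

(B, G), (F, G), (B, D, F)

{B, G}⁺: BG→DF adds D, F → {B, D, F, G}. Minimal: {G}⁺ = {G}; {B}⁺ = {B} — none reach the full schema.
{F, G}⁺: FG→BD adds B, D → {B, D, F, G}. Minimal: {G}⁺ = {G}; {F}⁺ = {F} — none reach the full schema.
{B, D, F}⁺: BDF→G adds G → {B, D, F, G}. Minimal: {D, F}⁺ = {D, F}; {B, F}⁺ = {B, F}; {B, D}⁺ = {B, D} — none reach the full schema.
Any other superkey contains one of these as a subset, so there are no further candidate keys.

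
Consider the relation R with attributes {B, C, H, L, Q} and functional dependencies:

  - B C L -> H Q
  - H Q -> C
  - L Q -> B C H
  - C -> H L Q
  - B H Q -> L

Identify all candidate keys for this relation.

{C}, {H, Q}, {L, Q}

{C}⁺: C→HLQ adds H, L, Q; LQ→BCH adds B → {B, C, H, L, Q}.
{H, Q}⁺: HQ→C adds C; C→HLQ adds L; LQ→BCH adds B → {B, C, H, L, Q}. Minimal: {Q}⁺ = {Q}; {H}⁺ = {H} — none reach the full schema.
{L, Q}⁺: LQ→BCH adds B, C, H → {B, C, H, L, Q}. Minimal: {Q}⁺ = {Q}; {L}⁺ = {L} — none reach the full schema.
Any other superkey contains one of these as a subset, so there are no further candidate keys.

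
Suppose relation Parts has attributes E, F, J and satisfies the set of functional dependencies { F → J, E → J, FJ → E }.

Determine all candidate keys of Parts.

{F}⁺: F→J adds J; FJ→E adds E → {E, F, J}.
No other minimal superkey exists.

{F}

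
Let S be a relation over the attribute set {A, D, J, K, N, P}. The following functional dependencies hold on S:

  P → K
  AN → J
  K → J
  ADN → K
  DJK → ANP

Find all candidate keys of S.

Attribute D never appears on the right-hand side of any dependency, so D must belong to every candidate key.
{D}⁺ = {D}, which is not all of the schema, so we must add further attributes.
{D, K}⁺: K→J adds J; DJK→ANP adds A, N, P → {A, D, J, K, N, P}.
{D, P}⁺: P→K adds K; K→J adds J; DJK→ANP adds A, N → {A, D, J, K, N, P}.
{A, D, N}⁺: AN→J adds J; ADN→K adds K; DJK→ANP adds P → {A, D, J, K, N, P}.

{D, K}, {D, P}, {A, D, N}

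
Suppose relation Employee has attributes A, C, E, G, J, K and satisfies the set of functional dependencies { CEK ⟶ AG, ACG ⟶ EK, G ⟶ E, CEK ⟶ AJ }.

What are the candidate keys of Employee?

(A, C, G); (C, E, K); (C, G, K)

Attribute C never appears on the right-hand side of any dependency, so C must belong to every candidate key.
{C}⁺ = {C}, which is not all of the schema, so we must add further attributes.
{A, C, G}⁺: ACG→EK adds E, K; CEK→AJ adds J → {A, C, E, G, J, K}. Minimal: {C, G}⁺ = {C, E, G}; {A, G}⁺ = {A, E, G}; {A, C}⁺ = {A, C} — none reach the full schema.
{C, E, K}⁺: CEK→AG adds A, G; CEK→AJ adds J → {A, C, E, G, J, K}. Minimal: {E, K}⁺ = {E, K}; {C, K}⁺ = {C, K}; {C, E}⁺ = {C, E} — none reach the full schema.
{C, G, K}⁺: G→E adds E; CEK→AJ adds A, J → {A, C, E, G, J, K}. Minimal: {G, K}⁺ = {E, G, K}; {C, K}⁺ = {C, K}; {C, G}⁺ = {C, E, G} — none reach the full schema.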